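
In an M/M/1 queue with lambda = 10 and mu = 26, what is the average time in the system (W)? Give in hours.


W = 1/(mu - lambda) = 1/(26 - 10) = 0.0625 hours

0.0625 hours


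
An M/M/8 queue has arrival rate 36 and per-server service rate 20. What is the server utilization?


rho = lambda/(c*mu) = 36/(8*20) = 0.225

0.225


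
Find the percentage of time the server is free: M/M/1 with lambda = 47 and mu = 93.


Idle fraction = (1 - rho) * 100 = (1 - 47/93) * 100 = 49.5%

49.5%


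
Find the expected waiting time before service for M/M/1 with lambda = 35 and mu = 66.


rho = 35/66; Wq = rho/(mu - lambda) = 0.0171 hours

0.0171 hours


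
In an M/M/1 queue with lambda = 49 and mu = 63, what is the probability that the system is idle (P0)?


P0 = 1 - rho = 1 - 49/63 = 0.2222

0.2222


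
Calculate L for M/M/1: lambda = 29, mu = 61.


rho = 29/61; L = rho/(1-rho) = 0.91

0.91


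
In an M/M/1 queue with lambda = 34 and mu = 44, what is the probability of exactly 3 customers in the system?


rho = 34/44; P(n) = (1-rho)*rho^n = (1-34/44)*(34/44)^3 = 0.1049

0.1049


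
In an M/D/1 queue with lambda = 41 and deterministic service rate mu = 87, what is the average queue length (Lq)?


M/D/1: Lq = rho^2 / (2*(1-rho)) where rho = 41/87; Lq = 0.21

0.21


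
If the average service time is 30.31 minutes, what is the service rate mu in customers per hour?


mu = 60 / avg_service_time = 60 / 30.31 = 1.98 per hour

1.98 per hour


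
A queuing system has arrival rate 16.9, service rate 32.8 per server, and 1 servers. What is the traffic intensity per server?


rho = lambda / (c * mu) = 16.9 / (1 * 32.8) = 0.5152

0.5152


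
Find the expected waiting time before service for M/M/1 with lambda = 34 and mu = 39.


rho = 34/39; Wq = rho/(mu - lambda) = 0.1744 hours

0.1744 hours


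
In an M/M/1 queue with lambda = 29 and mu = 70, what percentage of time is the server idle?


Idle fraction = (1 - rho) * 100 = (1 - 29/70) * 100 = 58.6%

58.6%


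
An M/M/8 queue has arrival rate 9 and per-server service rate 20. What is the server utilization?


rho = lambda/(c*mu) = 9/(8*20) = 0.0563

0.0563


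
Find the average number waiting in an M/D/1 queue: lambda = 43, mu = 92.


M/D/1: Lq = rho^2 / (2*(1-rho)) where rho = 43/92; Lq = 0.21

0.21


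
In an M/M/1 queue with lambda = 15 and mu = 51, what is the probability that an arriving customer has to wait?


P(wait) = rho = lambda/mu = 15/51 = 0.2941

0.2941


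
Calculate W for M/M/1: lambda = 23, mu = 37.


W = 1/(mu - lambda) = 1/(37 - 23) = 0.0714 hours

0.0714 hours


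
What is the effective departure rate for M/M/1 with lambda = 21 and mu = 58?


For a stable queue (lambda < mu), throughput = lambda = 21 per hour

21 per hour


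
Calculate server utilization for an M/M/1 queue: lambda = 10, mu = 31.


rho = lambda/mu = 10/31 = 0.3226

0.3226


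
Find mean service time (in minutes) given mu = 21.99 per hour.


Mean service time = 60/mu = 60/21.99 = 2.73 minutes

2.73 minutes


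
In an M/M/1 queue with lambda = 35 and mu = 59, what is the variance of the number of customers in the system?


rho = 35/59; Var(N) = rho/(1-rho)^2 = 3.59

3.59


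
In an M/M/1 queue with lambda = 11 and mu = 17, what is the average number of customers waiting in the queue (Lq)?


rho = 11/17; Lq = rho^2/(1-rho) = 1.19

1.19


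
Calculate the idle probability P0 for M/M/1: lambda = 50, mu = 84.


P0 = 1 - rho = 1 - 50/84 = 0.4048

0.4048


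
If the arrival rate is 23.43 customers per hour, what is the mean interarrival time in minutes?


Mean interarrival time = 60/lambda = 60/23.43 = 2.56 minutes

2.56 minutes


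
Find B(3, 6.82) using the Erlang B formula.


B(N,A) = (A^N/N!) / sum(A^k/k!, k=0..N) with N=3, A=6.82 = 0.6298

0.6298


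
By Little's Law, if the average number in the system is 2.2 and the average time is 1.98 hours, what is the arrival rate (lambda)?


lambda = L / W = 2.2 / 1.98 = 1.11 per hour

1.11 per hour


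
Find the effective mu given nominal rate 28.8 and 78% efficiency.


Effective rate = mu * efficiency = 28.8 * 0.78 = 22.46 per hour

22.46 per hour


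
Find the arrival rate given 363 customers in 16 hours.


lambda = total arrivals / time = 363 / 16 = 22.69 per hour

22.69 per hour


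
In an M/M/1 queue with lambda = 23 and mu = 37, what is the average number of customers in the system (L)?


rho = 23/37; L = rho/(1-rho) = 1.64

1.64


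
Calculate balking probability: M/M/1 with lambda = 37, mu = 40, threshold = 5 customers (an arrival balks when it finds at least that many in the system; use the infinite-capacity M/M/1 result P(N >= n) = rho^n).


P(N >= 5) = rho^5 = (37/40)^5 = 0.6772

0.6772


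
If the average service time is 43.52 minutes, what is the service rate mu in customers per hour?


mu = 60 / avg_service_time = 60 / 43.52 = 1.38 per hour

1.38 per hour


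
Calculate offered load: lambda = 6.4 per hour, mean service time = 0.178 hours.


Offered load a = lambda * E[S] = 6.4 * 0.178 = 1.14 Erlangs

1.14 Erlangs


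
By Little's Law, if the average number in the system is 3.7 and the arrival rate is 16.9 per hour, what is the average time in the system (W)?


W = L / lambda = 3.7 / 16.9 = 0.2189 hours

0.2189 hours


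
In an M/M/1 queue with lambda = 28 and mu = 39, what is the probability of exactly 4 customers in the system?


rho = 28/39; P(n) = (1-rho)*rho^n = (1-28/39)*(28/39)^4 = 0.0749

0.0749


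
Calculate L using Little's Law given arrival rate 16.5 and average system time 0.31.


L = lambda * W = 16.5 * 0.31 = 5.12

5.12


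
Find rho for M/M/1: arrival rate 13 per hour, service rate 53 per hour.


rho = lambda/mu = 13/53 = 0.2453

0.2453


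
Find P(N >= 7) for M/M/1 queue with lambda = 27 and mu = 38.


P(N >= 7) = rho^7 = (27/38)^7 = 0.0914

0.0914


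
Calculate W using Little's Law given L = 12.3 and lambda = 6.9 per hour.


W = L / lambda = 12.3 / 6.9 = 1.7826 hours

1.7826 hours


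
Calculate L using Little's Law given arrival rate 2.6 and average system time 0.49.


L = lambda * W = 2.6 * 0.49 = 1.27

1.27


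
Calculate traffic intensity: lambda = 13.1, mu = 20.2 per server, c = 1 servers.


rho = lambda / (c * mu) = 13.1 / (1 * 20.2) = 0.6485

0.6485


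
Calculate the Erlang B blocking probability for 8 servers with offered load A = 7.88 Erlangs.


B(N,A) = (A^N/N!) / sum(A^k/k!, k=0..N) with N=8, A=7.88 = 0.2289

0.2289


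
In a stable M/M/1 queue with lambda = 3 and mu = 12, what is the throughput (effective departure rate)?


For a stable queue (lambda < mu), throughput = lambda = 3 per hour

3 per hour


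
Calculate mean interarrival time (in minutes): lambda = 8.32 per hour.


Mean interarrival time = 60/lambda = 60/8.32 = 7.21 minutes

7.21 minutes


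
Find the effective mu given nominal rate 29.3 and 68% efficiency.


Effective rate = mu * efficiency = 29.3 * 0.68 = 19.92 per hour

19.92 per hour


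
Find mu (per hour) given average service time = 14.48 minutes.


mu = 60 / avg_service_time = 60 / 14.48 = 4.14 per hour

4.14 per hour


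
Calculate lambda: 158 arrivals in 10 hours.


lambda = total arrivals / time = 158 / 10 = 15.8 per hour

15.8 per hour


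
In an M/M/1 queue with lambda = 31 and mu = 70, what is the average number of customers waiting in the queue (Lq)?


rho = 31/70; Lq = rho^2/(1-rho) = 0.35

0.35


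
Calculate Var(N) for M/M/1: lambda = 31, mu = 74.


rho = 31/74; Var(N) = rho/(1-rho)^2 = 1.24

1.24


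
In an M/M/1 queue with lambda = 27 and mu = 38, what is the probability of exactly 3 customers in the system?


rho = 27/38; P(n) = (1-rho)*rho^n = (1-27/38)*(27/38)^3 = 0.1038

0.1038


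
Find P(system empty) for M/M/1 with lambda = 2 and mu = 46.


P0 = 1 - rho = 1 - 2/46 = 0.9565

0.9565


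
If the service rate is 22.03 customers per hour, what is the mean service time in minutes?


Mean service time = 60/mu = 60/22.03 = 2.72 minutes

2.72 minutes


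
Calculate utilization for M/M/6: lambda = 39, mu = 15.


rho = lambda/(c*mu) = 39/(6*15) = 0.4333

0.4333


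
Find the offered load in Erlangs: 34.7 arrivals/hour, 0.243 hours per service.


Offered load a = lambda * E[S] = 34.7 * 0.243 = 8.43 Erlangs

8.43 Erlangs


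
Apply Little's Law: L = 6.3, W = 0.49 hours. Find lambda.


lambda = L / W = 6.3 / 0.49 = 12.86 per hour

12.86 per hour


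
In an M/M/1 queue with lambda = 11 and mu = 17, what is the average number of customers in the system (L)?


rho = 11/17; L = rho/(1-rho) = 1.83

1.83


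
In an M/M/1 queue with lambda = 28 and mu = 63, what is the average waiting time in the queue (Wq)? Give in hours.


rho = 28/63; Wq = rho/(mu - lambda) = 0.0127 hours

0.0127 hours


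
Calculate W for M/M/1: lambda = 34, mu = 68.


W = 1/(mu - lambda) = 1/(68 - 34) = 0.0294 hours

0.0294 hours


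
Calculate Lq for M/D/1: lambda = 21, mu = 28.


M/D/1: Lq = rho^2 / (2*(1-rho)) where rho = 21/28; Lq = 1.13

1.13


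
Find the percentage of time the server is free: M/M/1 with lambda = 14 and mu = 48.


Idle fraction = (1 - rho) * 100 = (1 - 14/48) * 100 = 70.8%

70.8%


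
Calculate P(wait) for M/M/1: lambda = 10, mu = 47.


P(wait) = rho = lambda/mu = 10/47 = 0.2128

0.2128


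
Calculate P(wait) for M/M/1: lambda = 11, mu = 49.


P(wait) = rho = lambda/mu = 11/49 = 0.2245

0.2245


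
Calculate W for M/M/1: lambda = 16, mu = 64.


W = 1/(mu - lambda) = 1/(64 - 16) = 0.0208 hours

0.0208 hours


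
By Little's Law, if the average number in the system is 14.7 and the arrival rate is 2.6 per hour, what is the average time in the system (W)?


W = L / lambda = 14.7 / 2.6 = 5.6538 hours

5.6538 hours


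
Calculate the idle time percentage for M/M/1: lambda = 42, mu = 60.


Idle fraction = (1 - rho) * 100 = (1 - 42/60) * 100 = 30.0%

30.0%


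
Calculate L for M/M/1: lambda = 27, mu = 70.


rho = 27/70; L = rho/(1-rho) = 0.63

0.63


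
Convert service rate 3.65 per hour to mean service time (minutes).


Mean service time = 60/mu = 60/3.65 = 16.44 minutes

16.44 minutes


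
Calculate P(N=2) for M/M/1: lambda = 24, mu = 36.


rho = 24/36; P(n) = (1-rho)*rho^n = (1-24/36)*(24/36)^2 = 0.1481

0.1481


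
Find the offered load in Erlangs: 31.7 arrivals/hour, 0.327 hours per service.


Offered load a = lambda * E[S] = 31.7 * 0.327 = 10.37 Erlangs

10.37 Erlangs


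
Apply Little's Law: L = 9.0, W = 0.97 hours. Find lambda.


lambda = L / W = 9.0 / 0.97 = 9.28 per hour

9.28 per hour


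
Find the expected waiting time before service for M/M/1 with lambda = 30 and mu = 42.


rho = 30/42; Wq = rho/(mu - lambda) = 0.0595 hours

0.0595 hours


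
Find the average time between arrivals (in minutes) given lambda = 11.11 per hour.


Mean interarrival time = 60/lambda = 60/11.11 = 5.4 minutes

5.4 minutes


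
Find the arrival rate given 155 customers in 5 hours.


lambda = total arrivals / time = 155 / 5 = 31.0 per hour

31.0 per hour


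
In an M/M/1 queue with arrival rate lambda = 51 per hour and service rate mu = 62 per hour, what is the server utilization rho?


rho = lambda/mu = 51/62 = 0.8226

0.8226


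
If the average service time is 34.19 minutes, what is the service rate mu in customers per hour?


mu = 60 / avg_service_time = 60 / 34.19 = 1.75 per hour

1.75 per hour


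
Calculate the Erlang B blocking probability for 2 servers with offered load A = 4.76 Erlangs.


B(N,A) = (A^N/N!) / sum(A^k/k!, k=0..N) with N=2, A=4.76 = 0.6629

0.6629


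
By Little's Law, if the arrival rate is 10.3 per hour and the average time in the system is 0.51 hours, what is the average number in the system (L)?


L = lambda * W = 10.3 * 0.51 = 5.25

5.25


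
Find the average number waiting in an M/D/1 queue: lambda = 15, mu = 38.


M/D/1: Lq = rho^2 / (2*(1-rho)) where rho = 15/38; Lq = 0.13

0.13


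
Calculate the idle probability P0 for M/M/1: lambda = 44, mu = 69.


P0 = 1 - rho = 1 - 44/69 = 0.3623

0.3623


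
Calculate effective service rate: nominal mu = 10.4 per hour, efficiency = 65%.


Effective rate = mu * efficiency = 10.4 * 0.65 = 6.76 per hour

6.76 per hour


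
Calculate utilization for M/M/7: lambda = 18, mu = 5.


rho = lambda/(c*mu) = 18/(7*5) = 0.5143

0.5143


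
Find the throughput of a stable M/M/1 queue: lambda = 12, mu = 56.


For a stable queue (lambda < mu), throughput = lambda = 12 per hour

12 per hour


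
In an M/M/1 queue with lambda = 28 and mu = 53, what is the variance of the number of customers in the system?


rho = 28/53; Var(N) = rho/(1-rho)^2 = 2.37

2.37


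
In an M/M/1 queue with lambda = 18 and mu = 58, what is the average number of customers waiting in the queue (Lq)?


rho = 18/58; Lq = rho^2/(1-rho) = 0.14

0.14


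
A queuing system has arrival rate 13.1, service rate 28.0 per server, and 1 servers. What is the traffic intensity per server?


rho = lambda / (c * mu) = 13.1 / (1 * 28.0) = 0.4679

0.4679


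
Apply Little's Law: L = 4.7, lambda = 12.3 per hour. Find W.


W = L / lambda = 4.7 / 12.3 = 0.3821 hours

0.3821 hours


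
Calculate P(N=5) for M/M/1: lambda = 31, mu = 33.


rho = 31/33; P(n) = (1-rho)*rho^n = (1-31/33)*(31/33)^5 = 0.0443

0.0443


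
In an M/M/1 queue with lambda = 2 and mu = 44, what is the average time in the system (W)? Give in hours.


W = 1/(mu - lambda) = 1/(44 - 2) = 0.0238 hours

0.0238 hours


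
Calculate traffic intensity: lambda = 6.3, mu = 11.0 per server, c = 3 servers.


rho = lambda / (c * mu) = 6.3 / (3 * 11.0) = 0.1909

0.1909


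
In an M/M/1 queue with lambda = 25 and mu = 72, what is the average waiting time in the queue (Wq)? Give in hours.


rho = 25/72; Wq = rho/(mu - lambda) = 0.0074 hours

0.0074 hours


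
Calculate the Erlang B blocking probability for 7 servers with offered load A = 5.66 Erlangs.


B(N,A) = (A^N/N!) / sum(A^k/k!, k=0..N) with N=7, A=5.66 = 0.1629

0.1629


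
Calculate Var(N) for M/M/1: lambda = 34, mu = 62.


rho = 34/62; Var(N) = rho/(1-rho)^2 = 2.69

2.69


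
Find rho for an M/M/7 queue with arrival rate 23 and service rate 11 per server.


rho = lambda/(c*mu) = 23/(7*11) = 0.2987

0.2987


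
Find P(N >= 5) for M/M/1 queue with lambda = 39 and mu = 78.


P(N >= 5) = rho^5 = (39/78)^5 = 0.0313

0.0313


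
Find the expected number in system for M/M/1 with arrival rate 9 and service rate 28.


rho = 9/28; L = rho/(1-rho) = 0.47

0.47


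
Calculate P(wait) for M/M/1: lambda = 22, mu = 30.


P(wait) = rho = lambda/mu = 22/30 = 0.7333

0.7333


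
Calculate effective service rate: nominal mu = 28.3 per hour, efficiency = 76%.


Effective rate = mu * efficiency = 28.3 * 0.76 = 21.51 per hour

21.51 per hour


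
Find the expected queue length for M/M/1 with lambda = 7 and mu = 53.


rho = 7/53; Lq = rho^2/(1-rho) = 0.02

0.02


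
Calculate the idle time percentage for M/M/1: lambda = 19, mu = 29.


Idle fraction = (1 - rho) * 100 = (1 - 19/29) * 100 = 34.5%

34.5%


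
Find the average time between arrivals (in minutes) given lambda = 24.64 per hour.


Mean interarrival time = 60/lambda = 60/24.64 = 2.44 minutes

2.44 minutes


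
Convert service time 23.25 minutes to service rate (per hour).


mu = 60 / avg_service_time = 60 / 23.25 = 2.58 per hour

2.58 per hour


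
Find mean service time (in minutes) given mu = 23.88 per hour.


Mean service time = 60/mu = 60/23.88 = 2.51 minutes

2.51 minutes


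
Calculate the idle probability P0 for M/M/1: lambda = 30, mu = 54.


P0 = 1 - rho = 1 - 30/54 = 0.4444

0.4444


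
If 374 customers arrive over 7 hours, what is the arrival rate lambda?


lambda = total arrivals / time = 374 / 7 = 53.43 per hour

53.43 per hour


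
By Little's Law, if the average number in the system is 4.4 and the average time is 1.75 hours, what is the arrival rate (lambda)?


lambda = L / W = 4.4 / 1.75 = 2.51 per hour

2.51 per hour


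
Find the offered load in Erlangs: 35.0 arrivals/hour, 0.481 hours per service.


Offered load a = lambda * E[S] = 35.0 * 0.481 = 16.84 Erlangs

16.84 Erlangs


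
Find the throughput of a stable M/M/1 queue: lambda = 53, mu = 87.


For a stable queue (lambda < mu), throughput = lambda = 53 per hour

53 per hour


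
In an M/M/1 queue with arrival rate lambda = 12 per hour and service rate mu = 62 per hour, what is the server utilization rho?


rho = lambda/mu = 12/62 = 0.1935

0.1935


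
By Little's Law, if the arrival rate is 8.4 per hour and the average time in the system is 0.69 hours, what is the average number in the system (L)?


L = lambda * W = 8.4 * 0.69 = 5.8

5.8


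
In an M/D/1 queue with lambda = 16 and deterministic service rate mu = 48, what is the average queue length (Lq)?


M/D/1: Lq = rho^2 / (2*(1-rho)) where rho = 16/48; Lq = 0.08

0.08


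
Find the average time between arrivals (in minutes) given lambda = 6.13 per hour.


Mean interarrival time = 60/lambda = 60/6.13 = 9.79 minutes

9.79 minutes


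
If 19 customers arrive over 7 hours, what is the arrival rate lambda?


lambda = total arrivals / time = 19 / 7 = 2.71 per hour

2.71 per hour


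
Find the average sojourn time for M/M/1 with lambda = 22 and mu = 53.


W = 1/(mu - lambda) = 1/(53 - 22) = 0.0323 hours

0.0323 hours


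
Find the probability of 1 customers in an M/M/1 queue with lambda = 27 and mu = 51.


rho = 27/51; P(n) = (1-rho)*rho^n = (1-27/51)*(27/51)^1 = 0.2491

0.2491


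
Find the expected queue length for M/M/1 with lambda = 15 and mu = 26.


rho = 15/26; Lq = rho^2/(1-rho) = 0.79

0.79


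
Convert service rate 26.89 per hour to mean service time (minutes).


Mean service time = 60/mu = 60/26.89 = 2.23 minutes

2.23 minutes


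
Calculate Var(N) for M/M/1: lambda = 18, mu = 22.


rho = 18/22; Var(N) = rho/(1-rho)^2 = 24.75

24.75


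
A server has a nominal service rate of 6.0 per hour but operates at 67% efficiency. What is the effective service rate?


Effective rate = mu * efficiency = 6.0 * 0.67 = 4.02 per hour

4.02 per hour


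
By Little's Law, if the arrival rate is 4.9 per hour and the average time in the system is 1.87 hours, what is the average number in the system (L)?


L = lambda * W = 4.9 * 1.87 = 9.16

9.16


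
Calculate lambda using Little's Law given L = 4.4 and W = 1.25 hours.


lambda = L / W = 4.4 / 1.25 = 3.52 per hour

3.52 per hour


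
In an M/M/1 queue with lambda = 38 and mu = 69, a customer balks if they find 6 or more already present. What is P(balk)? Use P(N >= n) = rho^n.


P(N >= 6) = rho^6 = (38/69)^6 = 0.0279

0.0279


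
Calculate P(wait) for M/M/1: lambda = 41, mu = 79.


P(wait) = rho = lambda/mu = 41/79 = 0.519

0.519


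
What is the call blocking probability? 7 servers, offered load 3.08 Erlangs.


B(N,A) = (A^N/N!) / sum(A^k/k!, k=0..N) with N=7, A=3.08 = 0.0243

0.0243


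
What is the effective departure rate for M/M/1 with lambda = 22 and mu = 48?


For a stable queue (lambda < mu), throughput = lambda = 22 per hour

22 per hour


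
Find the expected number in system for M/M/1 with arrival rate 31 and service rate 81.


rho = 31/81; L = rho/(1-rho) = 0.62

0.62


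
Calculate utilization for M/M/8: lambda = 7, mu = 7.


rho = lambda/(c*mu) = 7/(8*7) = 0.125

0.125


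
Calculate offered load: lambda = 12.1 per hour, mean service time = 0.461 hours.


Offered load a = lambda * E[S] = 12.1 * 0.461 = 5.58 Erlangs

5.58 Erlangs


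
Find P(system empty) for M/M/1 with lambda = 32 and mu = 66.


P0 = 1 - rho = 1 - 32/66 = 0.5152

0.5152


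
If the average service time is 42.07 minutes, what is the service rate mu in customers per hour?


mu = 60 / avg_service_time = 60 / 42.07 = 1.43 per hour

1.43 per hour


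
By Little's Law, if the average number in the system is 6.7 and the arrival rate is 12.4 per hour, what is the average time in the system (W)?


W = L / lambda = 6.7 / 12.4 = 0.5403 hours

0.5403 hours


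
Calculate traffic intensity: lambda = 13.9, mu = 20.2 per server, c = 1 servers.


rho = lambda / (c * mu) = 13.9 / (1 * 20.2) = 0.6881

0.6881


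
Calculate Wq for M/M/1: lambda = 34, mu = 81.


rho = 34/81; Wq = rho/(mu - lambda) = 0.0089 hours

0.0089 hours


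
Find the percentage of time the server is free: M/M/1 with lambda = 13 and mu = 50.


Idle fraction = (1 - rho) * 100 = (1 - 13/50) * 100 = 74.0%

74.0%


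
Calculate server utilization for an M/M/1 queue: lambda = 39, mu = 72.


rho = lambda/mu = 39/72 = 0.5417

0.5417


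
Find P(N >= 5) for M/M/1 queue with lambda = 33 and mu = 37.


P(N >= 5) = rho^5 = (33/37)^5 = 0.5644

0.5644


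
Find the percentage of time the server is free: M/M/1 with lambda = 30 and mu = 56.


Idle fraction = (1 - rho) * 100 = (1 - 30/56) * 100 = 46.4%

46.4%


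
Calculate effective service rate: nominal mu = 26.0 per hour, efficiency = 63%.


Effective rate = mu * efficiency = 26.0 * 0.63 = 16.38 per hour

16.38 per hour


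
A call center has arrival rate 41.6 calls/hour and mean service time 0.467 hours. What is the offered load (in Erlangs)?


Offered load a = lambda * E[S] = 41.6 * 0.467 = 19.43 Erlangs

19.43 Erlangs


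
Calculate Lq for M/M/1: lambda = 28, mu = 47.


rho = 28/47; Lq = rho^2/(1-rho) = 0.88

0.88


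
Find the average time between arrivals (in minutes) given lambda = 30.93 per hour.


Mean interarrival time = 60/lambda = 60/30.93 = 1.94 minutes

1.94 minutes


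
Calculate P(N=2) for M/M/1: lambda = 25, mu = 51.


rho = 25/51; P(n) = (1-rho)*rho^n = (1-25/51)*(25/51)^2 = 0.1225

0.1225


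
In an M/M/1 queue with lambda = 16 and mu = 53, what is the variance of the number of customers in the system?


rho = 16/53; Var(N) = rho/(1-rho)^2 = 0.62

0.62


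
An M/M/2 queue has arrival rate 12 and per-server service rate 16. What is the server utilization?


rho = lambda/(c*mu) = 12/(2*16) = 0.375

0.375


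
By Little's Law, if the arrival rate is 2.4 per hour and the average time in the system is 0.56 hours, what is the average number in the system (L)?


L = lambda * W = 2.4 * 0.56 = 1.34

1.34


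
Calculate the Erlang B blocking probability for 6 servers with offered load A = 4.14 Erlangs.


B(N,A) = (A^N/N!) / sum(A^k/k!, k=0..N) with N=6, A=4.14 = 0.1274

0.1274


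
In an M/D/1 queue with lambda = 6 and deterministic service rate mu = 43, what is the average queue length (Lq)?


M/D/1: Lq = rho^2 / (2*(1-rho)) where rho = 6/43; Lq = 0.01

0.01


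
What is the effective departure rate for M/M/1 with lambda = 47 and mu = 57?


For a stable queue (lambda < mu), throughput = lambda = 47 per hour

47 per hour


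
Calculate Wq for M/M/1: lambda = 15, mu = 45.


rho = 15/45; Wq = rho/(mu - lambda) = 0.0111 hours

0.0111 hours


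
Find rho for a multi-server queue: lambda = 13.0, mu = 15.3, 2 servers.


rho = lambda / (c * mu) = 13.0 / (2 * 15.3) = 0.4248

0.4248


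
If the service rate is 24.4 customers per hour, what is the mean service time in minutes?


Mean service time = 60/mu = 60/24.4 = 2.46 minutes

2.46 minutes


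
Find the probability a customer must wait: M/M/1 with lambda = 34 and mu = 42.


P(wait) = rho = lambda/mu = 34/42 = 0.8095

0.8095


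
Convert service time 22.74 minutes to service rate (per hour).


mu = 60 / avg_service_time = 60 / 22.74 = 2.64 per hour

2.64 per hour


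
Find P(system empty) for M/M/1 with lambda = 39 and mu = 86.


P0 = 1 - rho = 1 - 39/86 = 0.5465

0.5465


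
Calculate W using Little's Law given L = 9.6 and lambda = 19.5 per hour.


W = L / lambda = 9.6 / 19.5 = 0.4923 hours

0.4923 hours


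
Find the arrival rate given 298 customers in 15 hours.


lambda = total arrivals / time = 298 / 15 = 19.87 per hour

19.87 per hour


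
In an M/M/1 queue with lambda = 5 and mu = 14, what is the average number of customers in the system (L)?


rho = 5/14; L = rho/(1-rho) = 0.56

0.56


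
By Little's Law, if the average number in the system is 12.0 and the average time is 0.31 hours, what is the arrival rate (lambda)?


lambda = L / W = 12.0 / 0.31 = 38.71 per hour

38.71 per hour


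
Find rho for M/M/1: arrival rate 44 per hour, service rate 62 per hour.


rho = lambda/mu = 44/62 = 0.7097

0.7097


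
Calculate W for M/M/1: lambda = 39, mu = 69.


W = 1/(mu - lambda) = 1/(69 - 39) = 0.0333 hours

0.0333 hours


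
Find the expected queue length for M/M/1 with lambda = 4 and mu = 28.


rho = 4/28; Lq = rho^2/(1-rho) = 0.02

0.02


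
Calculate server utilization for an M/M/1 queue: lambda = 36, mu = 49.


rho = lambda/mu = 36/49 = 0.7347

0.7347


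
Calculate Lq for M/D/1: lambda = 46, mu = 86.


M/D/1: Lq = rho^2 / (2*(1-rho)) where rho = 46/86; Lq = 0.31

0.31


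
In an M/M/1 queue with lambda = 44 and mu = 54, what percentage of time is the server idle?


Idle fraction = (1 - rho) * 100 = (1 - 44/54) * 100 = 18.5%

18.5%


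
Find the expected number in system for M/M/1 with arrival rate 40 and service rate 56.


rho = 40/56; L = rho/(1-rho) = 2.5

2.5


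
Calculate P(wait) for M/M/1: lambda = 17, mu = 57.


P(wait) = rho = lambda/mu = 17/57 = 0.2982

0.2982


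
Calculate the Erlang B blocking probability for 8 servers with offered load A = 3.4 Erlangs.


B(N,A) = (A^N/N!) / sum(A^k/k!, k=0..N) with N=8, A=3.4 = 0.0149

0.0149


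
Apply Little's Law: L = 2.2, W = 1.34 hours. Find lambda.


lambda = L / W = 2.2 / 1.34 = 1.64 per hour

1.64 per hour


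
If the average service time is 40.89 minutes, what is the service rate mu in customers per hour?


mu = 60 / avg_service_time = 60 / 40.89 = 1.47 per hour

1.47 per hour


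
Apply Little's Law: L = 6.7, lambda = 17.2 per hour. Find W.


W = L / lambda = 6.7 / 17.2 = 0.3895 hours

0.3895 hours


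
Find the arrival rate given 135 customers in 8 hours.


lambda = total arrivals / time = 135 / 8 = 16.88 per hour

16.88 per hour


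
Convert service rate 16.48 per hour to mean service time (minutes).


Mean service time = 60/mu = 60/16.48 = 3.64 minutes

3.64 minutes


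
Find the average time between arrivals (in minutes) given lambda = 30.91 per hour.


Mean interarrival time = 60/lambda = 60/30.91 = 1.94 minutes

1.94 minutes


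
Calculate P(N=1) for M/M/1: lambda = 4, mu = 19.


rho = 4/19; P(n) = (1-rho)*rho^n = (1-4/19)*(4/19)^1 = 0.1662

0.1662


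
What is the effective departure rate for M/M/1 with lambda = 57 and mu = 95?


For a stable queue (lambda < mu), throughput = lambda = 57 per hour

57 per hour


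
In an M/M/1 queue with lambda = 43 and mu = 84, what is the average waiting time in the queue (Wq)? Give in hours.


rho = 43/84; Wq = rho/(mu - lambda) = 0.0125 hours

0.0125 hours


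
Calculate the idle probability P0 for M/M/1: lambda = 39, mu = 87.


P0 = 1 - rho = 1 - 39/87 = 0.5517

0.5517


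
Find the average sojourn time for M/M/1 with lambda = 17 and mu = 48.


W = 1/(mu - lambda) = 1/(48 - 17) = 0.0323 hours

0.0323 hours


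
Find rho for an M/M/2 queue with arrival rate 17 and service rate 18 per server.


rho = lambda/(c*mu) = 17/(2*18) = 0.4722

0.4722


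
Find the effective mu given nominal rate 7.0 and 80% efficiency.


Effective rate = mu * efficiency = 7.0 * 0.8 = 5.6 per hour

5.6 per hour


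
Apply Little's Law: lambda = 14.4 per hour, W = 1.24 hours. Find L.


L = lambda * W = 14.4 * 1.24 = 17.86

17.86


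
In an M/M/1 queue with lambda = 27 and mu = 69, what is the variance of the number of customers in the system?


rho = 27/69; Var(N) = rho/(1-rho)^2 = 1.06

1.06


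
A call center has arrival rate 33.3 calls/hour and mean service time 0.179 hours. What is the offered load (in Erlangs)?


Offered load a = lambda * E[S] = 33.3 * 0.179 = 5.96 Erlangs

5.96 Erlangs


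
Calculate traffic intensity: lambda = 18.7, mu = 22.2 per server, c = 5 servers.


rho = lambda / (c * mu) = 18.7 / (5 * 22.2) = 0.1685

0.1685


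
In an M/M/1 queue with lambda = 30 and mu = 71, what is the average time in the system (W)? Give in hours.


W = 1/(mu - lambda) = 1/(71 - 30) = 0.0244 hours

0.0244 hours


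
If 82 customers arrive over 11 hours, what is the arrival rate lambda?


lambda = total arrivals / time = 82 / 11 = 7.45 per hour

7.45 per hour


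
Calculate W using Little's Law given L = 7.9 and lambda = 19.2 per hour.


W = L / lambda = 7.9 / 19.2 = 0.4115 hours

0.4115 hours


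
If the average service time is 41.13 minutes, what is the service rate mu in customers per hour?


mu = 60 / avg_service_time = 60 / 41.13 = 1.46 per hour

1.46 per hour


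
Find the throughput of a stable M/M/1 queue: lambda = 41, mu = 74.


For a stable queue (lambda < mu), throughput = lambda = 41 per hour

41 per hour


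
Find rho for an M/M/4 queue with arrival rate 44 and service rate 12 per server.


rho = lambda/(c*mu) = 44/(4*12) = 0.9167

0.9167


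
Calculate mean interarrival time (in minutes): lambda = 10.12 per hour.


Mean interarrival time = 60/lambda = 60/10.12 = 5.93 minutes

5.93 minutes


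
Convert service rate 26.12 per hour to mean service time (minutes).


Mean service time = 60/mu = 60/26.12 = 2.3 minutes

2.3 minutes


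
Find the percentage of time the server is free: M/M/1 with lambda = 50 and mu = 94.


Idle fraction = (1 - rho) * 100 = (1 - 50/94) * 100 = 46.8%

46.8%


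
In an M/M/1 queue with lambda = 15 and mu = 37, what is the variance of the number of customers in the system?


rho = 15/37; Var(N) = rho/(1-rho)^2 = 1.15

1.15


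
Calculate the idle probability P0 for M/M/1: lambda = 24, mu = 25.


P0 = 1 - rho = 1 - 24/25 = 0.04

0.04


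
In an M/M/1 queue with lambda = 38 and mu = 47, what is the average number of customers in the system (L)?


rho = 38/47; L = rho/(1-rho) = 4.22

4.22


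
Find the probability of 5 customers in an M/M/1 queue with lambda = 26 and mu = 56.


rho = 26/56; P(n) = (1-rho)*rho^n = (1-26/56)*(26/56)^5 = 0.0116

0.0116


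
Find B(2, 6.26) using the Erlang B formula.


B(N,A) = (A^N/N!) / sum(A^k/k!, k=0..N) with N=2, A=6.26 = 0.7296

0.7296


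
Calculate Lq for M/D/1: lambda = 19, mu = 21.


M/D/1: Lq = rho^2 / (2*(1-rho)) where rho = 19/21; Lq = 4.3

4.3


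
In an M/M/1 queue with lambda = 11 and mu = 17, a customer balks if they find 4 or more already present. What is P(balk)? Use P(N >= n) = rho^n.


P(N >= 4) = rho^4 = (11/17)^4 = 0.1753

0.1753


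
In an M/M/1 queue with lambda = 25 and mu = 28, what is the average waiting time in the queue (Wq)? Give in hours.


rho = 25/28; Wq = rho/(mu - lambda) = 0.2976 hours

0.2976 hours


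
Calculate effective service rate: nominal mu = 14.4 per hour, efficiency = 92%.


Effective rate = mu * efficiency = 14.4 * 0.92 = 13.25 per hour

13.25 per hour


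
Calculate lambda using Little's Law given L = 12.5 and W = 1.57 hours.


lambda = L / W = 12.5 / 1.57 = 7.96 per hour

7.96 per hour


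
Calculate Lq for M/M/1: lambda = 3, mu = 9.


rho = 3/9; Lq = rho^2/(1-rho) = 0.17

0.17


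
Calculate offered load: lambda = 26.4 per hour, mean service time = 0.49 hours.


Offered load a = lambda * E[S] = 26.4 * 0.49 = 12.94 Erlangs

12.94 Erlangs


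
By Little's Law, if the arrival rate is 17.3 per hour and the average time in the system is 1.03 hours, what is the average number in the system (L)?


L = lambda * W = 17.3 * 1.03 = 17.82

17.82


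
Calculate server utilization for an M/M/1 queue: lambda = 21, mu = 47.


rho = lambda/mu = 21/47 = 0.4468

0.4468


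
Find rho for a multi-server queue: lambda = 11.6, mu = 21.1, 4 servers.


rho = lambda / (c * mu) = 11.6 / (4 * 21.1) = 0.1374

0.1374


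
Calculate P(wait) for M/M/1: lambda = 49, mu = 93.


P(wait) = rho = lambda/mu = 49/93 = 0.5269

0.5269


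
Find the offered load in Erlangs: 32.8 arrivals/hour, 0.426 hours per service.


Offered load a = lambda * E[S] = 32.8 * 0.426 = 13.97 Erlangs

13.97 Erlangs


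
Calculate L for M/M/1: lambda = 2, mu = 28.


rho = 2/28; L = rho/(1-rho) = 0.08

0.08


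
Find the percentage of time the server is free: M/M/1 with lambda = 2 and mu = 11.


Idle fraction = (1 - rho) * 100 = (1 - 2/11) * 100 = 81.8%

81.8%


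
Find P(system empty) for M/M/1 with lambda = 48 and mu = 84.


P0 = 1 - rho = 1 - 48/84 = 0.4286

0.4286


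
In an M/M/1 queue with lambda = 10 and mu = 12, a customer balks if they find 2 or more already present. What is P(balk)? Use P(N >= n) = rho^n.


P(N >= 2) = rho^2 = (10/12)^2 = 0.6944

0.6944


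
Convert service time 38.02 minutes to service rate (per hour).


mu = 60 / avg_service_time = 60 / 38.02 = 1.58 per hour

1.58 per hour


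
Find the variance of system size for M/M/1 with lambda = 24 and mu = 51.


rho = 24/51; Var(N) = rho/(1-rho)^2 = 1.68

1.68


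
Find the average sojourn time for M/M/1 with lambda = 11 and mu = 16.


W = 1/(mu - lambda) = 1/(16 - 11) = 0.2 hours

0.2 hours


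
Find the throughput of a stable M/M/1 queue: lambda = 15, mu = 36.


For a stable queue (lambda < mu), throughput = lambda = 15 per hour

15 per hour


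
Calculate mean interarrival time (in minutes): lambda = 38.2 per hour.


Mean interarrival time = 60/lambda = 60/38.2 = 1.57 minutes

1.57 minutes


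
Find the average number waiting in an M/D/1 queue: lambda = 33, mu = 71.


M/D/1: Lq = rho^2 / (2*(1-rho)) where rho = 33/71; Lq = 0.2

0.2


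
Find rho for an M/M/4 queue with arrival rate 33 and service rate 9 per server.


rho = lambda/(c*mu) = 33/(4*9) = 0.9167

0.9167


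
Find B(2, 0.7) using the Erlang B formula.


B(N,A) = (A^N/N!) / sum(A^k/k!, k=0..N) with N=2, A=0.7 = 0.126

0.126


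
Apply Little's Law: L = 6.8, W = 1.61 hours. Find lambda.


lambda = L / W = 6.8 / 1.61 = 4.22 per hour

4.22 per hour


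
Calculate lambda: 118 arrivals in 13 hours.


lambda = total arrivals / time = 118 / 13 = 9.08 per hour

9.08 per hour


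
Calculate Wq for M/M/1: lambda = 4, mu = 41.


rho = 4/41; Wq = rho/(mu - lambda) = 0.0026 hours

0.0026 hours


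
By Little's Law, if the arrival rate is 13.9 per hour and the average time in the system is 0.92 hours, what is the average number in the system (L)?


L = lambda * W = 13.9 * 0.92 = 12.79

12.79


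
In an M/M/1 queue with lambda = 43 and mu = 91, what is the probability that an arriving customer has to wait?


P(wait) = rho = lambda/mu = 43/91 = 0.4725

0.4725


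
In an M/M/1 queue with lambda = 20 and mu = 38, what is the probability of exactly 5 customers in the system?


rho = 20/38; P(n) = (1-rho)*rho^n = (1-20/38)*(20/38)^5 = 0.0191

0.0191


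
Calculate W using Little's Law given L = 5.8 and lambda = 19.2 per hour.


W = L / lambda = 5.8 / 19.2 = 0.3021 hours

0.3021 hours


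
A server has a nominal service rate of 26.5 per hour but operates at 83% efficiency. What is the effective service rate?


Effective rate = mu * efficiency = 26.5 * 0.83 = 22.0 per hour

22.0 per hour


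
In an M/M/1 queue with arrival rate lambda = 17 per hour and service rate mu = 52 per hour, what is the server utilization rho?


rho = lambda/mu = 17/52 = 0.3269

0.3269


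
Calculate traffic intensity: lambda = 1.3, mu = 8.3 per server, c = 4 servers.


rho = lambda / (c * mu) = 1.3 / (4 * 8.3) = 0.0392

0.0392


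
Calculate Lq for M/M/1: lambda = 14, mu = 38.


rho = 14/38; Lq = rho^2/(1-rho) = 0.21

0.21


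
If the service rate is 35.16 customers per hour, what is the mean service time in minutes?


Mean service time = 60/mu = 60/35.16 = 1.71 minutes

1.71 minutes


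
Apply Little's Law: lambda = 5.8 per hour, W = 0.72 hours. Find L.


L = lambda * W = 5.8 * 0.72 = 4.18

4.18


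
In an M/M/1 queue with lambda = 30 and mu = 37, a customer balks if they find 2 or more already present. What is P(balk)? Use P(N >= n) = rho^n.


P(N >= 2) = rho^2 = (30/37)^2 = 0.6574

0.6574


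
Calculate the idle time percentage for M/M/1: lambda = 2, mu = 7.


Idle fraction = (1 - rho) * 100 = (1 - 2/7) * 100 = 71.4%

71.4%


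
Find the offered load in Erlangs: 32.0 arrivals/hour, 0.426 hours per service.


Offered load a = lambda * E[S] = 32.0 * 0.426 = 13.63 Erlangs

13.63 Erlangs


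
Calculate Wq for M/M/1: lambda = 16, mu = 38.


rho = 16/38; Wq = rho/(mu - lambda) = 0.0191 hours

0.0191 hours


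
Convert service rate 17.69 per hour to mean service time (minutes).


Mean service time = 60/mu = 60/17.69 = 3.39 minutes

3.39 minutes


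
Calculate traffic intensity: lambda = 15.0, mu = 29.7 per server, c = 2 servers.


rho = lambda / (c * mu) = 15.0 / (2 * 29.7) = 0.2525

0.2525


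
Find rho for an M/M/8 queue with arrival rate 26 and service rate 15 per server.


rho = lambda/(c*mu) = 26/(8*15) = 0.2167

0.2167


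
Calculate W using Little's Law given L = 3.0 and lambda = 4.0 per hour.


W = L / lambda = 3.0 / 4.0 = 0.75 hours

0.75 hours


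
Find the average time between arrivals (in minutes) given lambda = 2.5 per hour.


Mean interarrival time = 60/lambda = 60/2.5 = 24.0 minutes

24.0 minutes


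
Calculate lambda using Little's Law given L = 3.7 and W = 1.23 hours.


lambda = L / W = 3.7 / 1.23 = 3.01 per hour

3.01 per hour


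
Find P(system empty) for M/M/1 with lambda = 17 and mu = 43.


P0 = 1 - rho = 1 - 17/43 = 0.6047

0.6047


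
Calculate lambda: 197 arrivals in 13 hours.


lambda = total arrivals / time = 197 / 13 = 15.15 per hour

15.15 per hour


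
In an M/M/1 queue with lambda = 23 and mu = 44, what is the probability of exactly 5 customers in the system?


rho = 23/44; P(n) = (1-rho)*rho^n = (1-23/44)*(23/44)^5 = 0.0186

0.0186


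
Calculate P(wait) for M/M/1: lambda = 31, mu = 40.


P(wait) = rho = lambda/mu = 31/40 = 0.775

0.775


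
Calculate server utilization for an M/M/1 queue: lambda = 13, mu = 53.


rho = lambda/mu = 13/53 = 0.2453

0.2453


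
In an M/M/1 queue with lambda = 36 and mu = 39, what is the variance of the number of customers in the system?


rho = 36/39; Var(N) = rho/(1-rho)^2 = 156.0

156.0


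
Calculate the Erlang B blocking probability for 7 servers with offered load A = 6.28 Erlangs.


B(N,A) = (A^N/N!) / sum(A^k/k!, k=0..N) with N=7, A=6.28 = 0.2032

0.2032


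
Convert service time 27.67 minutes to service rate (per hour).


mu = 60 / avg_service_time = 60 / 27.67 = 2.17 per hour

2.17 per hour


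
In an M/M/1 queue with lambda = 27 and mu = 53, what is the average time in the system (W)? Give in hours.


W = 1/(mu - lambda) = 1/(53 - 27) = 0.0385 hours

0.0385 hours


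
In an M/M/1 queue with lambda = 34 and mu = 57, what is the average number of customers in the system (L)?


rho = 34/57; L = rho/(1-rho) = 1.48

1.48
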